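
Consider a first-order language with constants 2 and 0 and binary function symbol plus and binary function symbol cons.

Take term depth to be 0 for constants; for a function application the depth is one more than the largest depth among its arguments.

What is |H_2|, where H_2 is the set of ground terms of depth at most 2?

Write N_k for the number of ground terms of depth ≤ k. A term of depth ≤ k is either a constant or a function symbol applied to arguments of depth ≤ k−1, so N_k = 2 + N_{k-1}^2 + N_{k-1}^2.
N_0 = 2
N_1 = 2 + 2^2 + 2^2 = 10
N_2 = 2 + 10^2 + 10^2 = 202

202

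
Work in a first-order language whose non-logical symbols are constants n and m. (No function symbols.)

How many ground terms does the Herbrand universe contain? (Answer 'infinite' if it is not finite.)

2

There are no function symbols, so every ground term is one of the 2 constants.
The Herbrand universe is {n, m}, which is finite with 2 elements.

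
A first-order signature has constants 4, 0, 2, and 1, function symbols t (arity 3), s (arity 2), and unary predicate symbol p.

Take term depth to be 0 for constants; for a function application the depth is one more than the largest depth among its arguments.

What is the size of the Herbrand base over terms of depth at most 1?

First count ground terms of depth ≤ 1.
Let N_k = |{terms of depth ≤ k}|. Then N_0 = 4 and N_k = 4 + N_{k-1}^3 + N_{k-1}^2 for k ≥ 1 (one summand per function symbol, arity giving the exponent).
N_0 = 4
N_1 = 4 + 4^3 + 4^2 = 84
So |H| = 84.
For each predicate symbol, the number of ground atoms is |H| raised to its arity; summing:
  p: 84
Total ground atoms: 84.

84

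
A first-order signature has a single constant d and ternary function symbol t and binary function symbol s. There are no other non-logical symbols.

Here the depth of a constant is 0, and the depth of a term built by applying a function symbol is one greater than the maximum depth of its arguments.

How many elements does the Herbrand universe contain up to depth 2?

If N_k denotes the number of depth-≤k ground terms, the 1 constant gives N_0 = 1, and each function symbol of arity r contributes N_{k-1}^r new terms at level k: N_k = 1 + N_{k-1}^3 + N_{k-1}^2.
N_0 = 1
N_1 = 1 + 1^3 + 1^2 = 3
N_2 = 1 + 3^3 + 3^2 = 37

37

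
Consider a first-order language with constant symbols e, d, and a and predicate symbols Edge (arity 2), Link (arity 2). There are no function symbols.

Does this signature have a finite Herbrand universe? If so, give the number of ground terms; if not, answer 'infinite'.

There are no function symbols, so every ground term is one of the 3 constants.
The Herbrand universe is {e, d, a}, which is finite with 3 elements.

3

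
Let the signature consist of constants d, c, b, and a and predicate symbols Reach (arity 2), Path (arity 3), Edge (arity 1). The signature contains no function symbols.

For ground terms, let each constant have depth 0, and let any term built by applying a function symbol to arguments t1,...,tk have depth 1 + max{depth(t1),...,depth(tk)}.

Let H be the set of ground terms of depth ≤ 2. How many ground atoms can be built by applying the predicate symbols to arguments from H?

84

First count ground terms of depth ≤ 2.
With no function symbols every ground term is a constant, so there are exactly 4 ground terms at every depth bound.
N_0 = 4
N_1 = 4
N_2 = 4
Explicitly: d, c, b, a.
So |H| = 4.
Each predicate of arity r yields |H|^r ground atoms (one per choice of an r-tuple from H):
  Reach: 4^2 = 16;  Path: 4^3 = 64;  Edge: 4
Total ground atoms: 16 + 64 + 4 = 84.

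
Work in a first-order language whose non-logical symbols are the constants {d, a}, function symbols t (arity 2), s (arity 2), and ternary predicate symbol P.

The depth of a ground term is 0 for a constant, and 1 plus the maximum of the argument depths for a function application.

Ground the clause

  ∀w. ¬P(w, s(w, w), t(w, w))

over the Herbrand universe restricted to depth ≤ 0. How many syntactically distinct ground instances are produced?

Ground terms of depth ≤ 0:
  Let N_k = |{terms of depth ≤ k}|. Then N_0 = 2 and N_k = 2 + N_{k-1}^2 + N_{k-1}^2 for k ≥ 1 (one summand per function symbol, arity giving the exponent).
  N_0 = 2
So there are 2 ground terms available for substitution.
There is 1 variable to instantiate (w),  occurring in at least one literal, so different choices give different ground instances.
Number of ground instances = 2.

2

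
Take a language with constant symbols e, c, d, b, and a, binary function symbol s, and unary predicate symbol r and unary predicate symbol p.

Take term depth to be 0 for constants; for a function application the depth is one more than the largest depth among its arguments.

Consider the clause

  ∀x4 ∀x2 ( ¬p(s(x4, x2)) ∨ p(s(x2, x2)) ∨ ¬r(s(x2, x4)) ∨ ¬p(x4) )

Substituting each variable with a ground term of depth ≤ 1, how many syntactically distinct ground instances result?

Ground terms of depth ≤ 1:
  If N_k denotes the number of depth-≤k ground terms, the 5 constants give N_0 = 5, and each function symbol of arity r contributes N_{k-1}^r new terms at level k: N_k = 5 + N_{k-1}^2.
  N_0 = 5
  N_1 = 5 + 5^2 = 30
So there are 30 ground terms available for substitution.
There are 2 variables to instantiate (x4, x2), each occurring in at least one literal, so different choices give different ground instances.
Number of ground instances = 30^2 = 900.

900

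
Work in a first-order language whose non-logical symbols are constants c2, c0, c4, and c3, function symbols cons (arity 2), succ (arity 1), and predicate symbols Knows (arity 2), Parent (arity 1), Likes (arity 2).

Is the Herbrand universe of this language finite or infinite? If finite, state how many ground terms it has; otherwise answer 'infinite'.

infinite

The signature has at least one function symbol (cons, arity 2) and at least one constant (c2).
Iterating cons gives infinitely many distinct ground terms: c2, cons(c2, c2), cons(cons(c2, c2), cons(c2, c2)), ...
So the Herbrand universe is infinite.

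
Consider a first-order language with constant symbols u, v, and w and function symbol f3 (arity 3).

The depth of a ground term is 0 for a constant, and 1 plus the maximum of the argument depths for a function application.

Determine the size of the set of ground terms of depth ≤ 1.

Let N_k count ground terms of depth at most k. Each non-constant term of depth ≤ k is some function symbol applied to depth-≤(k−1) arguments, giving N_k = 3 + N_{k-1}^3.
N_0 = 3
N_1 = 3 + 3^3 = 30

30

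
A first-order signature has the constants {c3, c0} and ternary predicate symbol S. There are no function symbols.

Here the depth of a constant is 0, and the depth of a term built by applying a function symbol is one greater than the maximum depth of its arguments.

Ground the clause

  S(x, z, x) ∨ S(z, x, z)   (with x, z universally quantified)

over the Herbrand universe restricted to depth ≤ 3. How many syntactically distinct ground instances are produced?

4

Ground terms of depth ≤ 3:
  With no function symbols every ground term is a constant, so there are exactly 2 ground terms at every depth bound.
  N_0 = 2
  N_1 = 2
  N_2 = 2
  N_3 = 2
  Explicitly: c3, c0.
So there are 2 ground terms available for substitution.
The clause has 2 distinct variables (x, z), each appearing in the body. In the free term algebra distinct substitutions yield syntactically distinct ground instances.
Number of ground instances = 2^2 = 4.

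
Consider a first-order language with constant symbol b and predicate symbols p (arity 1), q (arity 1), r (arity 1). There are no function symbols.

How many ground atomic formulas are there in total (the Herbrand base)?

With no function symbols, the Herbrand universe is just the 1 constant.
Ground atoms per predicate: p: 1, q: 1, r: 1.
Herbrand base size = 1 + 1 + 1 = 3.

3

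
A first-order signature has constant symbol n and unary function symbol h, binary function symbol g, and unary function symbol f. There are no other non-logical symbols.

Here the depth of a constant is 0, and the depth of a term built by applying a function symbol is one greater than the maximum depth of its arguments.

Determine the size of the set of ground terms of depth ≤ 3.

Let N_k = |{terms of depth ≤ k}|. Then N_0 = 1 and N_k = 1 + N_{k-1} + N_{k-1}^2 + N_{k-1} for k ≥ 1 (one summand per function symbol, arity giving the exponent).
N_0 = 1
N_1 = 1 + 1 + 1^2 + 1 = 4
N_2 = 1 + 4 + 4^2 + 4 = 25
N_3 = 1 + 25 + 25^2 + 25 = 676

676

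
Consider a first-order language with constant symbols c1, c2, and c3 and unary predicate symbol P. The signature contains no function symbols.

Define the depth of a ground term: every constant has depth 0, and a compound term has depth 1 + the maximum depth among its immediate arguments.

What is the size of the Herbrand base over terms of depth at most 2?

3

First count ground terms of depth ≤ 2.
With no function symbols every ground term is a constant, so there are exactly 3 ground terms at every depth bound.
N_0 = 3
N_1 = 3
N_2 = 3
Explicitly: c1, c2, c3.
So |H| = 3.
Ground atoms are formed by filling each argument slot of a predicate with a term from H, so an r-ary predicate gives |H|^r atoms:
  P: 3
Total ground atoms: 3.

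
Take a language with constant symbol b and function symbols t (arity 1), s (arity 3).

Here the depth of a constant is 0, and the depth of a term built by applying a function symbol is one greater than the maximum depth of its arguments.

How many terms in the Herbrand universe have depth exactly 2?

If N_k denotes the number of depth-≤k ground terms, the 1 constant gives N_0 = 1, and each function symbol of arity r contributes N_{k-1}^r new terms at level k: N_k = 1 + N_{k-1} + N_{k-1}^3.
N_0 = 1
N_1 = 1 + 1 + 1^3 = 3
N_2 = 1 + 3 + 3^3 = 31
Terms of depth exactly 2: N_2 − N_1 = 31 − 3 = 28.

28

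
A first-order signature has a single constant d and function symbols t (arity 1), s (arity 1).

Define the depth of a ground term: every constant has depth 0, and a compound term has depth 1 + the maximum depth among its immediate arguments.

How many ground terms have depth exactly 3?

Let N_k = |{terms of depth ≤ k}|. Then N_0 = 1 and N_k = 1 + N_{k-1} + N_{k-1} for k ≥ 1 (one summand per function symbol, arity giving the exponent).
N_0 = 1
N_1 = 1 + 1 + 1 = 3
N_2 = 1 + 3 + 3 = 7
N_3 = 1 + 7 + 7 = 15
Terms of depth exactly 3: N_3 − N_2 = 15 − 7 = 8.

8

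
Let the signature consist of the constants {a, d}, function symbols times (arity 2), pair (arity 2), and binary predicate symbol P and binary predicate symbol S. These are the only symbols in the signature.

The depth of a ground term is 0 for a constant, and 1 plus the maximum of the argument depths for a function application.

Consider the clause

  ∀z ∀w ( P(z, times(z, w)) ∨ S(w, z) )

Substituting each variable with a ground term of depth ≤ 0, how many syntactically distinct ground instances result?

Ground terms of depth ≤ 0:
  Count level by level. With function symbols times/2, pair/2, the terms of depth ≤ k are the 2 constants together with each function applied to depth-≤(k−1) tuples, so N_k = 2 + N_{k-1}^2 + N_{k-1}^2.
  N_0 = 2
So there are 2 ground terms available for substitution.
The clause has 2 distinct variables (z, w), each appearing in the body. In the free term algebra distinct substitutions yield syntactically distinct ground instances.
Number of ground instances = 2^2 = 4.

4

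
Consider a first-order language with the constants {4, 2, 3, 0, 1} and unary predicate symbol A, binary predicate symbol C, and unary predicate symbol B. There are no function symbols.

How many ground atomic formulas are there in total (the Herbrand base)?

With no function symbols, the Herbrand universe is just the 5 constants.
Ground atoms per predicate: A: 5, C: 5^2 = 25, B: 5.
Herbrand base size = 5 + 25 + 5 = 35.

35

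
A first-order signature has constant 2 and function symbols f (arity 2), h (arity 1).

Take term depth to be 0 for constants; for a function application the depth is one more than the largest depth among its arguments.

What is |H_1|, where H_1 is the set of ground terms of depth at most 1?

If N_k denotes the number of depth-≤k ground terms, the 1 constant gives N_0 = 1, and each function symbol of arity r contributes N_{k-1}^r new terms at level k: N_k = 1 + N_{k-1}^2 + N_{k-1}.
N_0 = 1
N_1 = 1 + 1^2 + 1 = 3
Explicitly: 2, f(2, 2), h(2).

3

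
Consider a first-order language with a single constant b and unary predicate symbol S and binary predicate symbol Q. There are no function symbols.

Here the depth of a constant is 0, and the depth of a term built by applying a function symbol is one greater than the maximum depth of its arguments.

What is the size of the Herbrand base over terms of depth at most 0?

2

First count ground terms of depth ≤ 0.
With no function symbols every ground term is a constant, so there is exactly 1 ground term at every depth bound.
N_0 = 1
Explicitly: b.
So |H| = 1.
For each predicate symbol, the number of ground atoms is |H| raised to its arity; summing:
  S: 1;  Q: 1^2 = 1
Total ground atoms: 1 + 1 = 2.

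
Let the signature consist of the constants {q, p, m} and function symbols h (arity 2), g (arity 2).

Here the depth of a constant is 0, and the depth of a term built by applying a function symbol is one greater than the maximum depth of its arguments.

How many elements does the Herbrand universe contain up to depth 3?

Let N_k = |{terms of depth ≤ k}|. Then N_0 = 3 and N_k = 3 + N_{k-1}^2 + N_{k-1}^2 for k ≥ 1 (one summand per function symbol, arity giving the exponent).
N_0 = 3
N_1 = 3 + 3^2 + 3^2 = 21
N_2 = 3 + 21^2 + 21^2 = 885
N_3 = 3 + 885^2 + 885^2 = 1566453

1566453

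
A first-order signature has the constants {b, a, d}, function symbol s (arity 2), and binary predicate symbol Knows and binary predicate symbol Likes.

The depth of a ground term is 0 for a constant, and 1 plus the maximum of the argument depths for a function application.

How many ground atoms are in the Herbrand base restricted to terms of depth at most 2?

43218

First count ground terms of depth ≤ 2.
Count level by level. With function symbols s/2, the terms of depth ≤ k are the 3 constants together with each function applied to depth-≤(k−1) tuples, so N_k = 3 + N_{k-1}^2.
N_0 = 3
N_1 = 3 + 3^2 = 12
N_2 = 3 + 12^2 = 147
So |H| = 147.
Each predicate of arity r yields |H|^r ground atoms (one per choice of an r-tuple from H):
  Knows: 147^2 = 21609;  Likes: 147^2 = 21609
Total ground atoms: 21609 + 21609 = 43218.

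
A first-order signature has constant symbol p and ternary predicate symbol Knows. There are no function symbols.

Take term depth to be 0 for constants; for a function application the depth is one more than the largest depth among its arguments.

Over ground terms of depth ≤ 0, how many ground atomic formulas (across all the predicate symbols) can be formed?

First count ground terms of depth ≤ 0.
With no function symbols every ground term is a constant, so there is exactly 1 ground term at every depth bound.
N_0 = 1
So |H| = 1.
Each predicate of arity r yields |H|^r ground atoms (one per choice of an r-tuple from H):
  Knows: 1^3 = 1
Total ground atoms: 1.

1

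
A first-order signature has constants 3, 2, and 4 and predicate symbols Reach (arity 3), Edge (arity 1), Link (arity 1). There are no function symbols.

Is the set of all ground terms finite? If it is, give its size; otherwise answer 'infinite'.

3

There are no function symbols, so every ground term is one of the 3 constants.
The Herbrand universe is {3, 2, 4}, which is finite with 3 elements.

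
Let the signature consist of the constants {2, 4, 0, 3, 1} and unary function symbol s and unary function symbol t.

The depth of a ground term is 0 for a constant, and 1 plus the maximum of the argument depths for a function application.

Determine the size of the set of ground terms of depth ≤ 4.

155

Count level by level. With function symbols s/1, t/1, the terms of depth ≤ k are the 5 constants together with each function applied to depth-≤(k−1) tuples, so N_k = 5 + N_{k-1} + N_{k-1}.
N_0 = 5
N_1 = 5 + 5 + 5 = 15
N_2 = 5 + 15 + 15 = 35
N_3 = 5 + 35 + 35 = 75
N_4 = 5 + 75 + 75 = 155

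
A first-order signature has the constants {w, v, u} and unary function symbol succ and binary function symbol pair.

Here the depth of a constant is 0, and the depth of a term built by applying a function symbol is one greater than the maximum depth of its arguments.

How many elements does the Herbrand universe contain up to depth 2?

Count level by level. With function symbols succ/1, pair/2, the terms of depth ≤ k are the 3 constants together with each function applied to depth-≤(k−1) tuples, so N_k = 3 + N_{k-1} + N_{k-1}^2.
N_0 = 3
N_1 = 3 + 3 + 3^2 = 15
N_2 = 3 + 15 + 15^2 = 243

243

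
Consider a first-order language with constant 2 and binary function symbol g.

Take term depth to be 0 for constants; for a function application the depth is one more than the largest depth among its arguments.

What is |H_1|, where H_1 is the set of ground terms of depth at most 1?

2

Count level by level. With function symbols g/2, the terms of depth ≤ k are the 1 constant together with each function applied to depth-≤(k−1) tuples, so N_k = 1 + N_{k-1}^2.
N_0 = 1
N_1 = 1 + 1^2 = 2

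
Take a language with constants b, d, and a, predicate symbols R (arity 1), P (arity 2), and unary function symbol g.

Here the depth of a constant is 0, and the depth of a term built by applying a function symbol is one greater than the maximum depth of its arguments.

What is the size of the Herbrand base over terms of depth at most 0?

12

First count ground terms of depth ≤ 0.
Let N_k count ground terms of depth at most k. Each non-constant term of depth ≤ k is some function symbol applied to depth-≤(k−1) arguments, giving N_k = 3 + N_{k-1}.
N_0 = 3
Explicitly: b, d, a.
So |H| = 3.
Each predicate of arity r yields |H|^r ground atoms (one per choice of an r-tuple from H):
  R: 3;  P: 3^2 = 9
Total ground atoms: 3 + 9 = 12.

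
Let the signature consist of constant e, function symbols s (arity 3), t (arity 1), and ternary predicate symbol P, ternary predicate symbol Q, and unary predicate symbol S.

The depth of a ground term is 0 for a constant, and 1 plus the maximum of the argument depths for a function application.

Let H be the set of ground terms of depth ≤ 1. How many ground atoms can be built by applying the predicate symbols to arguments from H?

57

First count ground terms of depth ≤ 1.
If N_k denotes the number of depth-≤k ground terms, the 1 constant gives N_0 = 1, and each function symbol of arity r contributes N_{k-1}^r new terms at level k: N_k = 1 + N_{k-1}^3 + N_{k-1}.
N_0 = 1
N_1 = 1 + 1^3 + 1 = 3
So |H| = 3.
A ground atom is a predicate applied to a tuple of terms from H, so the count is the sum over predicates of |H|^arity:
  P: 3^3 = 27;  Q: 3^3 = 27;  S: 3
Total ground atoms: 27 + 27 + 3 = 57.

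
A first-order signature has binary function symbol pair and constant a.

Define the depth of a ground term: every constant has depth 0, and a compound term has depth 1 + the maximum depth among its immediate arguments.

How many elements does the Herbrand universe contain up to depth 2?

Count level by level. With function symbols pair/2, the terms of depth ≤ k are the 1 constant together with each function applied to depth-≤(k−1) tuples, so N_k = 1 + N_{k-1}^2.
N_0 = 1
N_1 = 1 + 1^2 = 2
N_2 = 1 + 2^2 = 5

5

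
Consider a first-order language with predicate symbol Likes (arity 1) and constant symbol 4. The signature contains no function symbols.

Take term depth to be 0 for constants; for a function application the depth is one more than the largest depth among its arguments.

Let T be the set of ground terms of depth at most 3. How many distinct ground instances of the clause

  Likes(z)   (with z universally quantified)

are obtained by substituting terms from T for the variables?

1

Ground terms of depth ≤ 3:
  With no function symbols every ground term is a constant, so there is exactly 1 ground term at every depth bound.
  N_0 = 1
  N_1 = 1
  N_2 = 1
  N_3 = 1
  Explicitly: 4.
So there is exactly 1 ground term available for substitution.
There is 1 variable to instantiate (z),  occurring in at least one literal, so different choices give different ground instances.
Number of ground instances = 1.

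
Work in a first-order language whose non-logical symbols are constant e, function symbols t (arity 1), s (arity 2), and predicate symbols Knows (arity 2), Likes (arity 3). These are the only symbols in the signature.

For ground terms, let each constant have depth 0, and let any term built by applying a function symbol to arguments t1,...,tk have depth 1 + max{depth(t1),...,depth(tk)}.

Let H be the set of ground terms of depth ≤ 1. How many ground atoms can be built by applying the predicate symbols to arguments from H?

36

First count ground terms of depth ≤ 1.
Count level by level. With function symbols t/1, s/2, the terms of depth ≤ k are the 1 constant together with each function applied to depth-≤(k−1) tuples, so N_k = 1 + N_{k-1} + N_{k-1}^2.
N_0 = 1
N_1 = 1 + 1 + 1^2 = 3
Explicitly: e, t(e), s(e, e).
So |H| = 3.
Each predicate of arity r yields |H|^r ground atoms (one per choice of an r-tuple from H):
  Knows: 3^2 = 9;  Likes: 3^3 = 27
Total ground atoms: 9 + 27 = 36.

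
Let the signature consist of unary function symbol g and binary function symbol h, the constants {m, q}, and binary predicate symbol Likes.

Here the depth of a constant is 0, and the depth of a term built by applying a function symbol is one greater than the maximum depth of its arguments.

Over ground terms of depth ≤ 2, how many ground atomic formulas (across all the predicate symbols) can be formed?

First count ground terms of depth ≤ 2.
Let N_k = |{terms of depth ≤ k}|. Then N_0 = 2 and N_k = 2 + N_{k-1} + N_{k-1}^2 for k ≥ 1 (one summand per function symbol, arity giving the exponent).
N_0 = 2
N_1 = 2 + 2 + 2^2 = 8
N_2 = 2 + 8 + 8^2 = 74
So |H| = 74.
A ground atom is a predicate applied to a tuple of terms from H, so the count is the sum over predicates of |H|^arity:
  Likes: 74^2 = 5476
Total ground atoms: 5476.

5476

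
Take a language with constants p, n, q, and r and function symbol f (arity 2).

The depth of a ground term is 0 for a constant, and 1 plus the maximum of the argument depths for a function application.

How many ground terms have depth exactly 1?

16

Write N_k for the number of ground terms of depth ≤ k. A term of depth ≤ k is either a constant or a function symbol applied to arguments of depth ≤ k−1, so N_k = 4 + N_{k-1}^2.
N_0 = 4
N_1 = 4 + 4^2 = 20
Terms of depth exactly 1: N_1 − N_0 = 20 − 4 = 16.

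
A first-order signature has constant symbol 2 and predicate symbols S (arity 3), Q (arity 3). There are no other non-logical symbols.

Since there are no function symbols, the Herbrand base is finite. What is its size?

2

With no function symbols, the Herbrand universe is just the 1 constant.
Ground atoms per predicate: S: 1^3 = 1, Q: 1^3 = 1.
Herbrand base size = 1 + 1 = 2.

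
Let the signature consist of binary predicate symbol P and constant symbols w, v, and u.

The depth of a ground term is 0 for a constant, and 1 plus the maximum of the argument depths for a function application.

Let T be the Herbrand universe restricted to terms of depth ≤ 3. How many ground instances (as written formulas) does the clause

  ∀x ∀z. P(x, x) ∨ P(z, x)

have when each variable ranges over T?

Ground terms of depth ≤ 3:
  With no function symbols every ground term is a constant, so there are exactly 3 ground terms at every depth bound.
  N_0 = 3
  N_1 = 3
  N_2 = 3
  N_3 = 3
So there are 3 ground terms available for substitution.
Each of x, z ranges independently over the available ground terms, and distinct assignments produce distinct instances.
Number of ground instances = 3^2 = 9.

9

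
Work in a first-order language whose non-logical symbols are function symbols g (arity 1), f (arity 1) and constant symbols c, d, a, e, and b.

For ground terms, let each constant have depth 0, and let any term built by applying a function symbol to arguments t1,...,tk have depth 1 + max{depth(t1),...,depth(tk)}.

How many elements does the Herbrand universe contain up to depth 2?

Write N_k for the number of ground terms of depth ≤ k. A term of depth ≤ k is either a constant or a function symbol applied to arguments of depth ≤ k−1, so N_k = 5 + N_{k-1} + N_{k-1}.
N_0 = 5
N_1 = 5 + 5 + 5 = 15
N_2 = 5 + 15 + 15 = 35

35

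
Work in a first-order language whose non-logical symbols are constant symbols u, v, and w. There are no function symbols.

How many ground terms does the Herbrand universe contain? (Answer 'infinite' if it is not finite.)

3

There are no function symbols, so every ground term is one of the 3 constants.
The Herbrand universe is {u, v, w}, which is finite with 3 elements.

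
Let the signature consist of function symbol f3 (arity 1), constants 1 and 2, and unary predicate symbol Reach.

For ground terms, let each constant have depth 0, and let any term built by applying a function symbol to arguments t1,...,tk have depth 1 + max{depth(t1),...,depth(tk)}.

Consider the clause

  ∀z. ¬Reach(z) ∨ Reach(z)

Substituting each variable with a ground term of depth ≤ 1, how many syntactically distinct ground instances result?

Ground terms of depth ≤ 1:
  Write N_k for the number of ground terms of depth ≤ k. A term of depth ≤ k is either a constant or a function symbol applied to arguments of depth ≤ k−1, so N_k = 2 + N_{k-1}.
  N_0 = 2
  N_1 = 2 + 2 = 4
  Explicitly: 1, 2, f3(1), f3(2).
So there are 4 ground terms available for substitution.
The body mentions the single quantified variable z; since ground terms form a free algebra, no two substitutions collapse to the same formula.
Number of ground instances = 4.

4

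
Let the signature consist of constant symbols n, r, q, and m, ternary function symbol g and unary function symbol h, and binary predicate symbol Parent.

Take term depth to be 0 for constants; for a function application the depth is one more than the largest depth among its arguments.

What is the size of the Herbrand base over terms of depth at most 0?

16

First count ground terms of depth ≤ 0.
Write N_k for the number of ground terms of depth ≤ k. A term of depth ≤ k is either a constant or a function symbol applied to arguments of depth ≤ k−1, so N_k = 4 + N_{k-1}^3 + N_{k-1}.
N_0 = 4
So |H| = 4.
Each predicate of arity r yields |H|^r ground atoms (one per choice of an r-tuple from H):
  Parent: 4^2 = 16
Total ground atoms: 16.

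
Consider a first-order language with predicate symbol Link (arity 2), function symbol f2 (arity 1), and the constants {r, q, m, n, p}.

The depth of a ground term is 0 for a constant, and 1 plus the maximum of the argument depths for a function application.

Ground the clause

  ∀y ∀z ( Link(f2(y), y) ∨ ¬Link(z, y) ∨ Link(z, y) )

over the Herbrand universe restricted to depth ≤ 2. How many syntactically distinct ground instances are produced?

225

Ground terms of depth ≤ 2:
  Let N_k count ground terms of depth at most k. Each non-constant term of depth ≤ k is some function symbol applied to depth-≤(k−1) arguments, giving N_k = 5 + N_{k-1}.
  N_0 = 5
  N_1 = 5 + 5 = 10
  N_2 = 5 + 10 = 15
So there are 15 ground terms available for substitution.
The clause has 2 distinct variables (y, z), each appearing in the body. In the free term algebra distinct substitutions yield syntactically distinct ground instances.
Number of ground instances = 15^2 = 225.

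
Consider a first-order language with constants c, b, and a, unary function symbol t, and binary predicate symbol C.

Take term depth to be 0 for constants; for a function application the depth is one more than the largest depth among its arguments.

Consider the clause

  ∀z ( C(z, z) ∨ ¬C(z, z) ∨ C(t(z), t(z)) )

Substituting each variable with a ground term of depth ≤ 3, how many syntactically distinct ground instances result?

Ground terms of depth ≤ 3:
  Let N_k count ground terms of depth at most k. Each non-constant term of depth ≤ k is some function symbol applied to depth-≤(k−1) arguments, giving N_k = 3 + N_{k-1}.
  N_0 = 3
  N_1 = 3 + 3 = 6
  N_2 = 3 + 6 = 9
  N_3 = 3 + 9 = 12
  Explicitly: c, b, a, t(c), t(b), t(a), t(t(c)), t(t(b)), t(t(a)), t(t(t(c))), t(t(t(b))), t(t(t(a))).
So there are 12 ground terms available for substitution.
The variable z ranges independently over the available ground terms, and distinct assignments produce distinct instances.
Number of ground instances = 12.

12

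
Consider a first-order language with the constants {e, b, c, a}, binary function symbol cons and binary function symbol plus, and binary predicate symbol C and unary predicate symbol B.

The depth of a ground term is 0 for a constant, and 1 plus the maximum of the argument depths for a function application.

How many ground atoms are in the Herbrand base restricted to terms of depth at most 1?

First count ground terms of depth ≤ 1.
Let N_k = |{terms of depth ≤ k}|. Then N_0 = 4 and N_k = 4 + N_{k-1}^2 + N_{k-1}^2 for k ≥ 1 (one summand per function symbol, arity giving the exponent).
N_0 = 4
N_1 = 4 + 4^2 + 4^2 = 36
So |H| = 36.
Ground atoms are formed by filling each argument slot of a predicate with a term from H, so an r-ary predicate gives |H|^r atoms:
  C: 36^2 = 1296;  B: 36
Total ground atoms: 1296 + 36 = 1332.

1332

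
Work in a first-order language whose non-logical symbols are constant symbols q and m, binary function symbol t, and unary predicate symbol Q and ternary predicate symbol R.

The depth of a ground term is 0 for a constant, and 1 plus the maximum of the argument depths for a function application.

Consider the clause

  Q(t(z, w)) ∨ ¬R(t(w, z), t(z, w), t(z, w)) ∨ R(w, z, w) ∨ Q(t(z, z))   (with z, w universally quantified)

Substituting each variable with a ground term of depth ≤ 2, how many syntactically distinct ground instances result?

1444

Ground terms of depth ≤ 2:
  Let N_k count ground terms of depth at most k. Each non-constant term of depth ≤ k is some function symbol applied to depth-≤(k−1) arguments, giving N_k = 2 + N_{k-1}^2.
  N_0 = 2
  N_1 = 2 + 2^2 = 6
  N_2 = 2 + 6^2 = 38
So there are 38 ground terms available for substitution.
The clause has 2 distinct variables (z, w), each appearing in the body. In the free term algebra distinct substitutions yield syntactically distinct ground instances.
Number of ground instances = 38^2 = 1444.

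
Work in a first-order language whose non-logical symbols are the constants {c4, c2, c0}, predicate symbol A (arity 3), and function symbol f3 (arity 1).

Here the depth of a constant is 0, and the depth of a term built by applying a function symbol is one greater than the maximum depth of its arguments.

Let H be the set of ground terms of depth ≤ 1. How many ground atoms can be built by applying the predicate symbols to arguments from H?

216

First count ground terms of depth ≤ 1.
Let N_k = |{terms of depth ≤ k}|. Then N_0 = 3 and N_k = 3 + N_{k-1} for k ≥ 1 (one summand per function symbol, arity giving the exponent).
N_0 = 3
N_1 = 3 + 3 = 6
So |H| = 6.
Each predicate of arity r yields |H|^r ground atoms (one per choice of an r-tuple from H):
  A: 6^3 = 216
Total ground atoms: 216.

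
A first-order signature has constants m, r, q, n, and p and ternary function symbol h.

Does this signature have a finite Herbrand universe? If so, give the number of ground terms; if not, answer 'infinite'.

infinite

The signature has at least one function symbol (h, arity 3) and at least one constant (m).
Iterating h gives infinitely many distinct ground terms: m, h(m, m, m), h(h(m, m, m), h(m, m, m), h(m, m, m)), ...
So the Herbrand universe is infinite.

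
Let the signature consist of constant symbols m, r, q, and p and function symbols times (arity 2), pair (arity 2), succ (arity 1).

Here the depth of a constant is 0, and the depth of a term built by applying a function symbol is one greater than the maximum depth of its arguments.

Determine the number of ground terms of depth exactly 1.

36

Count level by level. With function symbols times/2, pair/2, succ/1, the terms of depth ≤ k are the 4 constants together with each function applied to depth-≤(k−1) tuples, so N_k = 4 + N_{k-1}^2 + N_{k-1}^2 + N_{k-1}.
N_0 = 4
N_1 = 4 + 4^2 + 4^2 + 4 = 40
Terms of depth exactly 1: N_1 − N_0 = 40 − 4 = 36.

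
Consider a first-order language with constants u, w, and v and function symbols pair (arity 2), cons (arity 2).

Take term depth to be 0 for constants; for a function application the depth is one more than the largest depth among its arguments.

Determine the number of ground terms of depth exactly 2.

Let N_k = |{terms of depth ≤ k}|. Then N_0 = 3 and N_k = 3 + N_{k-1}^2 + N_{k-1}^2 for k ≥ 1 (one summand per function symbol, arity giving the exponent).
N_0 = 3
N_1 = 3 + 3^2 + 3^2 = 21
N_2 = 3 + 21^2 + 21^2 = 885
Terms of depth exactly 2: N_2 − N_1 = 885 − 21 = 864.

864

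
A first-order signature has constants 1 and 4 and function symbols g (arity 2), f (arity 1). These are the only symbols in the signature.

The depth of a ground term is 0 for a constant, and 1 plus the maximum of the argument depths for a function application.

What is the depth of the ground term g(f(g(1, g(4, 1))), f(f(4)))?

4

depth(g(4, 1)) = 1 + max(0, 0) = 1
depth(g(1, g(4, 1))) = 1 + max(0, 1) = 2
depth(f(g(1, g(4, 1)))) = 1 + depth(g(1, g(4, 1))) = 1 + 2 = 3
depth(f(4)) = 1 + depth(4) = 1 + 0 = 1
depth(f(f(4))) = 1 + depth(f(4)) = 1 + 1 = 2
depth(g(f(g(1, g(4, 1))), f(f(4)))) = 1 + max(3, 2) = 4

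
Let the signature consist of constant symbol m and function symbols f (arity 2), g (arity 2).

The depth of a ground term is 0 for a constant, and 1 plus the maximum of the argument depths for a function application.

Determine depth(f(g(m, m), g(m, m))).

2

depth(g(m, m)) = 1 + max(0, 0) = 1
depth(f(g(m, m), g(m, m))) = 1 + max(1, 1) = 2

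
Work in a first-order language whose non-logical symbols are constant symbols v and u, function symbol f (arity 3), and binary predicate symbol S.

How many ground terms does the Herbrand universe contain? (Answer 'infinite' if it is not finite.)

The signature has at least one function symbol (f, arity 3) and at least one constant (v).
Iterating f gives infinitely many distinct ground terms: v, f(v, v, v), f(f(v, v, v), f(v, v, v), f(v, v, v)), ...
So the Herbrand universe is infinite.

infinite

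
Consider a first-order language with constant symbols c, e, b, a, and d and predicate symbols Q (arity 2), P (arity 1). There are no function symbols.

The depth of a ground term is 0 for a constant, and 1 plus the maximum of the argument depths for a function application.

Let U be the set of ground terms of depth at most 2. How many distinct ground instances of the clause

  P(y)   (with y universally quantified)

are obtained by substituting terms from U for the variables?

Ground terms of depth ≤ 2:
  With no function symbols every ground term is a constant, so there are exactly 5 ground terms at every depth bound.
  N_0 = 5
  N_1 = 5
  N_2 = 5
  Explicitly: c, e, b, a, d.
So there are 5 ground terms available for substitution.
The clause has 1 distinct variable (y), which appears in the body. In the free term algebra distinct substitutions yield syntactically distinct ground instances.
Number of ground instances = 5.

5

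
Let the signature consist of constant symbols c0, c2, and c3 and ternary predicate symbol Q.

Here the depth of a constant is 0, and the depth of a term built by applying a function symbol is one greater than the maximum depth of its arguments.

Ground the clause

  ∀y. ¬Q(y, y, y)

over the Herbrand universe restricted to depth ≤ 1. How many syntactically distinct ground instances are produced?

3

Ground terms of depth ≤ 1:
  With no function symbols every ground term is a constant, so there are exactly 3 ground terms at every depth bound.
  N_0 = 3
  N_1 = 3
  Explicitly: c0, c2, c3.
So there are 3 ground terms available for substitution.
The clause has 1 distinct variable (y), which appears in the body. In the free term algebra distinct substitutions yield syntactically distinct ground instances.
Number of ground instances = 3.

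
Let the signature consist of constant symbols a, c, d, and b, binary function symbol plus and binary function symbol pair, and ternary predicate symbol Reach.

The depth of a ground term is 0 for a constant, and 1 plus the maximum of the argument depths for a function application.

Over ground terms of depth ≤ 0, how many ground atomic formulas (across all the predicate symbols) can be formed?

First count ground terms of depth ≤ 0.
If N_k denotes the number of depth-≤k ground terms, the 4 constants give N_0 = 4, and each function symbol of arity r contributes N_{k-1}^r new terms at level k: N_k = 4 + N_{k-1}^2 + N_{k-1}^2.
N_0 = 4
Explicitly: a, c, d, b.
So |H| = 4.
Each predicate of arity r yields |H|^r ground atoms (one per choice of an r-tuple from H):
  Reach: 4^3 = 64
Total ground atoms: 64.

64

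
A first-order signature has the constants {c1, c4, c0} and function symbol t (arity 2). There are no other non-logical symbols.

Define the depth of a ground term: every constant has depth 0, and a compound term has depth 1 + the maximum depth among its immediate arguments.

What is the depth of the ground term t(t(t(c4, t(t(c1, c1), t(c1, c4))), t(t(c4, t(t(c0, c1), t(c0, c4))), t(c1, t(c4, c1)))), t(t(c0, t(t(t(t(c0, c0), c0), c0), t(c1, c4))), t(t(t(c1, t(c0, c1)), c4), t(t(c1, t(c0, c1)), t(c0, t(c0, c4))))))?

depth(t(c1, c1)) = 1 + max(0, 0) = 1
depth(t(c1, c4)) = 1 + max(0, 0) = 1
depth(t(t(c1, c1), t(c1, c4))) = 1 + max(1, 1) = 2
depth(t(c4, t(t(c1, c1), t(c1, c4)))) = 1 + max(0, 2) = 3
depth(t(c0, c1)) = 1 + max(0, 0) = 1
depth(t(c0, c4)) = 1 + max(0, 0) = 1
depth(t(t(c0, c1), t(c0, c4))) = 1 + max(1, 1) = 2
depth(t(c4, t(t(c0, c1), t(c0, c4)))) = 1 + max(0, 2) = 3
depth(t(c4, c1)) = 1 + max(0, 0) = 1
depth(t(c1, t(c4, c1))) = 1 + max(0, 1) = 2
depth(t(t(c4, t(t(c0, c1), t(c0, c4))), t(c1, t(c4, c1)))) = 1 + max(3, 2) = 4
depth(t(t(c4, t(t(c1, c1), t(c1, c4))), t(t(c4, t(t(c0, c1), t(c0, c4))), t(c1, t(c4, c1))))) = 1 + max(3, 4) = 5
depth(t(c0, c0)) = 1 + max(0, 0) = 1
depth(t(t(c0, c0), c0)) = 1 + max(1, 0) = 2
depth(t(t(t(c0, c0), c0), c0)) = 1 + max(2, 0) = 3
depth(t(t(t(t(c0, c0), c0), c0), t(c1, c4))) = 1 + max(3, 1) = 4
depth(t(c0, t(t(t(t(c0, c0), c0), c0), t(c1, c4)))) = 1 + max(0, 4) = 5
depth(t(c1, t(c0, c1))) = 1 + max(0, 1) = 2
depth(t(t(c1, t(c0, c1)), c4)) = 1 + max(2, 0) = 3
depth(t(c0, t(c0, c4))) = 1 + max(0, 1) = 2
depth(t(t(c1, t(c0, c1)), t(c0, t(c0, c4)))) = 1 + max(2, 2) = 3
depth(t(t(t(c1, t(c0, c1)), c4), t(t(c1, t(c0, c1)), t(c0, t(c0, c4))))) = 1 + max(3, 3) = 4
depth(t(t(c0, t(t(t(t(c0, c0), c0), c0), t(c1, c4))), t(t(t(c1, t(c0, c1)), c4), t(t(c1, t(c0, c1)), t(c0, t(c0, c4)))))) = 1 + max(5, 4) = 6
depth(t(t(t(c4, t(t(c1, c1), t(c1, c4))), t(t(c4, t(t(c0, c1), t(c0, c4))), t(c1, t(c4, c1)))), t(t(c0, t(t(t(t(c0, c0), c0), c0), t(c1, c4))), t(t(t(c1, t(c0, c1)), c4), t(t(c1, t(c0, c1)), t(c0, t(c0, c4))))))) = 1 + max(5, 6) = 7

7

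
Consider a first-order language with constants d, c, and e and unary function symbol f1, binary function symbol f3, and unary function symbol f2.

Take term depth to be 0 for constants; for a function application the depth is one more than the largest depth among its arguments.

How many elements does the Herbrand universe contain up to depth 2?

363

If N_k denotes the number of depth-≤k ground terms, the 3 constants give N_0 = 3, and each function symbol of arity r contributes N_{k-1}^r new terms at level k: N_k = 3 + N_{k-1} + N_{k-1}^2 + N_{k-1}.
N_0 = 3
N_1 = 3 + 3 + 3^2 + 3 = 18
N_2 = 3 + 18 + 18^2 + 18 = 363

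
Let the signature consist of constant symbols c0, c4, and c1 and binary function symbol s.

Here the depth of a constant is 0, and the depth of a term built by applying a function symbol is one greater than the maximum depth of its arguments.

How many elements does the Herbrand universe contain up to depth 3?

Let N_k count ground terms of depth at most k. Each non-constant term of depth ≤ k is some function symbol applied to depth-≤(k−1) arguments, giving N_k = 3 + N_{k-1}^2.
N_0 = 3
N_1 = 3 + 3^2 = 12
N_2 = 3 + 12^2 = 147
N_3 = 3 + 147^2 = 21612

21612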